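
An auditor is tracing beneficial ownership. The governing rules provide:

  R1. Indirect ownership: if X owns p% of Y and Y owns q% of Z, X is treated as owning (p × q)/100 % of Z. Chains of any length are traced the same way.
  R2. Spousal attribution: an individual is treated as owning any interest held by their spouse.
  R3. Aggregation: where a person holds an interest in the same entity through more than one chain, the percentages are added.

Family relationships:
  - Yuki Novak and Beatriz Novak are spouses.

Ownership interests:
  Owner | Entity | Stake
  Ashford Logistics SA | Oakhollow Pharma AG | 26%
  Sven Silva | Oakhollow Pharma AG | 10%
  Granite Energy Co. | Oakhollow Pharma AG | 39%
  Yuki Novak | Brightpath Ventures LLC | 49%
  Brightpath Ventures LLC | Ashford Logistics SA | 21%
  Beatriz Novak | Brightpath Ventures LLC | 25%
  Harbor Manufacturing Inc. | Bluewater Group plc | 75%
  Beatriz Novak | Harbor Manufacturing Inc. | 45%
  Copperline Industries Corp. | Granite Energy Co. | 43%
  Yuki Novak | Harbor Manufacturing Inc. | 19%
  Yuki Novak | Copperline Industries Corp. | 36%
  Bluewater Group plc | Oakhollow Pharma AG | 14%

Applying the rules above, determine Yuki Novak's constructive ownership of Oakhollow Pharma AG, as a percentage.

16.7976%

By spousal attribution (R2), Yuki Novak is treated as also owning Beatriz Novak's interest in Harbor Manufacturing Inc, giving 19% + 45% = 64%.
By spousal attribution (R2), Yuki Novak is treated as also owning Beatriz Novak's interest in Brightpath Ventures LLC, giving 49% + 25% = 74%.
Chain via Harbor Manufacturing Inc. → Bluewater Group plc (R1): 64% × 75% × 14% = 6.72% of Oakhollow Pharma AG.
Chain via Brightpath Ventures LLC → Ashford Logistics SA (R1): 74% × 21% × 26% = 4.0404% of Oakhollow Pharma AG.
Chain via Copperline Industries Corp. → Granite Energy Co. (R1): 36% × 43% × 39% = 6.0372% of Oakhollow Pharma AG.
Aggregating (R3): 6.72% + 4.0404% + 6.0372% = 16.7976%.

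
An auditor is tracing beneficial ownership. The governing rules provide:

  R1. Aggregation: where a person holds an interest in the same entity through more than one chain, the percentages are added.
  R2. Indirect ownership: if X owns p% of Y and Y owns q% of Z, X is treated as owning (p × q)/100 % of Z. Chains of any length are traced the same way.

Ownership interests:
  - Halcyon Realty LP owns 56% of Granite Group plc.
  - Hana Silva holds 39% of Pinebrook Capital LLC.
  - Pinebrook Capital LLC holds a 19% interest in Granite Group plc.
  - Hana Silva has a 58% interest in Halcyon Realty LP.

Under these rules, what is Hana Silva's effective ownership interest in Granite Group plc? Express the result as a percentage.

Chain via Halcyon Realty LP (R2): 58% × 56% = 32.48% of Granite Group plc.
Chain via Pinebrook Capital LLC (R2): 39% × 19% = 7.41% of Granite Group plc.
Aggregating (R1): 32.48% + 7.41% = 39.89%.

39.89%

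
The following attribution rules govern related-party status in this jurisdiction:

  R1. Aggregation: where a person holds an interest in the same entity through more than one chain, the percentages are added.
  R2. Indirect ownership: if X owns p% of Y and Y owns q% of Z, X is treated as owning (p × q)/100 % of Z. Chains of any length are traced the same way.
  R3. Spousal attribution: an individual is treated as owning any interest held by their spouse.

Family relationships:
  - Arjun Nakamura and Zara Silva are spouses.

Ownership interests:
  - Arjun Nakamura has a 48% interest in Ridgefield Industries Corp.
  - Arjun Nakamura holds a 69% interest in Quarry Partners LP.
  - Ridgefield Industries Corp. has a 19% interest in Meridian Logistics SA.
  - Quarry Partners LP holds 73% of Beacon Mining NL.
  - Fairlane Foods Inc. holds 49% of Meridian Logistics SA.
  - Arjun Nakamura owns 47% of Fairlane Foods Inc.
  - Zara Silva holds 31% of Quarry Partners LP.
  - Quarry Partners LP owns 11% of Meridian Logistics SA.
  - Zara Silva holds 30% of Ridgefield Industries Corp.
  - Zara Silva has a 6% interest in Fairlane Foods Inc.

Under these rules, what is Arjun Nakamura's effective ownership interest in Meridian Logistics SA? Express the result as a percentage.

By spousal attribution (R3), Arjun Nakamura is treated as also owning Zara Silva's interest in Quarry Partners LP, giving 69% + 31% = 100%.
By spousal attribution (R3), Arjun Nakamura is treated as also owning Zara Silva's interest in Ridgefield Industries Corp, giving 48% + 30% = 78%.
By spousal attribution (R3), Arjun Nakamura is treated as also owning Zara Silva's interest in Fairlane Foods Inc, giving 47% + 6% = 53%.
Chain via Quarry Partners LP (R2): 100% × 11% = 11% of Meridian Logistics SA.
Chain via Ridgefield Industries Corp. (R2): 78% × 19% = 14.82% of Meridian Logistics SA.
Chain via Fairlane Foods Inc. (R2): 53% × 49% = 25.97% of Meridian Logistics SA.
Aggregating (R1): 11% + 14.82% + 25.97% = 51.79%.

51.79%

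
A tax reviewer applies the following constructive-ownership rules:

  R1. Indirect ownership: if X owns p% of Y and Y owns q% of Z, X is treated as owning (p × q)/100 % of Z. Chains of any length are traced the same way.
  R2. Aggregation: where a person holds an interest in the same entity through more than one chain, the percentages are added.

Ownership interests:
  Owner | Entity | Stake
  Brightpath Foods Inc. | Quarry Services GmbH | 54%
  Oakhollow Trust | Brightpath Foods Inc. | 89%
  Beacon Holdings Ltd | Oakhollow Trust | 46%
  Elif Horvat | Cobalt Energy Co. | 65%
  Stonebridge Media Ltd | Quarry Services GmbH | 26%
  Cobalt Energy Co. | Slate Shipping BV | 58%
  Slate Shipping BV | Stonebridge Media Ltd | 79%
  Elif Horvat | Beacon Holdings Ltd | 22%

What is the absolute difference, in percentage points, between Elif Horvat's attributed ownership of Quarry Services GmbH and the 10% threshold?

Chain via Cobalt Energy Co. → Slate Shipping BV → Stonebridge Media Ltd (R1): 65% × 58% × 79% × 26% = 7.74358% of Quarry Services GmbH.
Chain via Beacon Holdings Ltd → Oakhollow Trust → Brightpath Foods Inc. (R1): 22% × 46% × 89% × 54% = 4.863672% of Quarry Services GmbH.
Aggregating (R2): 7.74358% + 4.863672% = 12.607252%.
12.607252% exceeds the 10% threshold by 2.607252 percentage points.

2.607252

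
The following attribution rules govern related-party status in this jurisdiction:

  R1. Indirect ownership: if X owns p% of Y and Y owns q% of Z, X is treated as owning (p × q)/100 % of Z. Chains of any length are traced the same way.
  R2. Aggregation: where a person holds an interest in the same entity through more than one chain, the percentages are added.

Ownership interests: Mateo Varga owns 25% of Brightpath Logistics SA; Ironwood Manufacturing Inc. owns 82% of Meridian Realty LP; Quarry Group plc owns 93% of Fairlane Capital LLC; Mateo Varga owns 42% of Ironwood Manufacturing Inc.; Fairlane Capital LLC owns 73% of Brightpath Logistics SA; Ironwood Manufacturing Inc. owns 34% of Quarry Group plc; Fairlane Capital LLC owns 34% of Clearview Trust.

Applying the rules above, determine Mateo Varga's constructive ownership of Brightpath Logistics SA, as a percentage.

Chain via Ironwood Manufacturing Inc. → Quarry Group plc → Fairlane Capital LLC (R1): 42% × 34% × 93% × 73% = 9.694692% of Brightpath Logistics SA.
Direct interest in Brightpath Logistics SA: 25%.
Aggregating (R2): 9.694692% + 25% = 34.694692%.

34.694692%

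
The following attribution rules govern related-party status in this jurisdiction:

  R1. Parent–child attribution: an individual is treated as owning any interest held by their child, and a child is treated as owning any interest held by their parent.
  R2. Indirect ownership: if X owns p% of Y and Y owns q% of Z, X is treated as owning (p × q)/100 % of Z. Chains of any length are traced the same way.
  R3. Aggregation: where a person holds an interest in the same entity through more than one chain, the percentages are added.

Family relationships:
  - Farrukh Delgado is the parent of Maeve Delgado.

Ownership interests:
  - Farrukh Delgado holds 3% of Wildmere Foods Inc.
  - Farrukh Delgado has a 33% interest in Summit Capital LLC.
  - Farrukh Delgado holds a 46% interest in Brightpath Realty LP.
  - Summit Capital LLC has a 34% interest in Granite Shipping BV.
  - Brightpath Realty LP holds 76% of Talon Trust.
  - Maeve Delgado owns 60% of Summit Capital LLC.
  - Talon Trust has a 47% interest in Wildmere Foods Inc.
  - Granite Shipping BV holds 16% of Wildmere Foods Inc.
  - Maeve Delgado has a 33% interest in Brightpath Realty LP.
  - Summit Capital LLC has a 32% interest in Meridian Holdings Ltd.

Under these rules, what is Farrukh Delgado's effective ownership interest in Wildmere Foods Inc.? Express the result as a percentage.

36.278%

By parent–child attribution (R1), Farrukh Delgado is treated as also owning Maeve Delgado's interest in Brightpath Realty LP, giving 46% + 33% = 79%.
By parent–child attribution (R1), Farrukh Delgado is treated as also owning Maeve Delgado's interest in Summit Capital LLC, giving 33% + 60% = 93%.
Chain via Brightpath Realty LP → Talon Trust (R2): 79% × 76% × 47% = 28.2188% of Wildmere Foods Inc.
Chain via Summit Capital LLC → Granite Shipping BV (R2): 93% × 34% × 16% = 5.0592% of Wildmere Foods Inc.
Direct interest in Wildmere Foods Inc: 3%.
Aggregating (R3): 28.2188% + 5.0592% + 3% = 36.278%.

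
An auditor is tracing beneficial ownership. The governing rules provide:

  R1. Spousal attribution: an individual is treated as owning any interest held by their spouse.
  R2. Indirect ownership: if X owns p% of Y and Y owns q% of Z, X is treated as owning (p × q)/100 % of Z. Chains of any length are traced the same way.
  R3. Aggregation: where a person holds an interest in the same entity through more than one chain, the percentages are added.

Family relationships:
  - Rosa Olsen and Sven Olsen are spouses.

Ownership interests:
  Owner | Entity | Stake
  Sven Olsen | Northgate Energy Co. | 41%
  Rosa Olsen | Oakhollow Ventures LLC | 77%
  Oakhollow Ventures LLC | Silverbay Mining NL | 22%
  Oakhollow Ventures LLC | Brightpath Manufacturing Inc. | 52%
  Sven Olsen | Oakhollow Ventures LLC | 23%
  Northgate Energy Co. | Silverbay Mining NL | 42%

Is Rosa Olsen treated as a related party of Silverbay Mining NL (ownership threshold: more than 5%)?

Yes

By spousal attribution (R1), Rosa Olsen is treated as also owning Sven Olsen's interest in Oakhollow Ventures LLC, giving 77% + 23% = 100%.
By spousal attribution (R1), Rosa Olsen is treated as owning Sven Olsen's 41% interest in Northgate Energy Co.
Chain via Oakhollow Ventures LLC (R2): 100% × 22% = 22% of Silverbay Mining NL.
Chain via Northgate Energy Co. (R2): 41% × 42% = 17.22% of Silverbay Mining NL.
Aggregating (R3): 22% + 17.22% = 39.22%.
39.22% exceeds the 5% threshold, so Rosa is a related party to Silverbay Mining NL.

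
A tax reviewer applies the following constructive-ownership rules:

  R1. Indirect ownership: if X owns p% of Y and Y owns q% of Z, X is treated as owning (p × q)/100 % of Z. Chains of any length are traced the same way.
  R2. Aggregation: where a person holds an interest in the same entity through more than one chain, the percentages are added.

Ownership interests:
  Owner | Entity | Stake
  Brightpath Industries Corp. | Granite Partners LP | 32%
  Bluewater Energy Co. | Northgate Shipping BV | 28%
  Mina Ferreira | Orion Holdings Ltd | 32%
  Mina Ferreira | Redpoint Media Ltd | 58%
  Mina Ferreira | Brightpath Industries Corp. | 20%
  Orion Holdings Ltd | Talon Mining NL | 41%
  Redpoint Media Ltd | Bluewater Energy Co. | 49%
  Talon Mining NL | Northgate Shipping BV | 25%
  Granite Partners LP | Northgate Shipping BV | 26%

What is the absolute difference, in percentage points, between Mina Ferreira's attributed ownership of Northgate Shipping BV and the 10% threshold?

Chain via Brightpath Industries Corp. → Granite Partners LP (R1): 20% × 32% × 26% = 1.664% of Northgate Shipping BV.
Chain via Orion Holdings Ltd → Talon Mining NL (R1): 32% × 41% × 25% = 3.28% of Northgate Shipping BV.
Chain via Redpoint Media Ltd → Bluewater Energy Co. (R1): 58% × 49% × 28% = 7.9576% of Northgate Shipping BV.
Aggregating (R2): 1.664% + 3.28% + 7.9576% = 12.9016%.
12.9016% exceeds the 10% threshold by 2.9016 percentage points.

2.9016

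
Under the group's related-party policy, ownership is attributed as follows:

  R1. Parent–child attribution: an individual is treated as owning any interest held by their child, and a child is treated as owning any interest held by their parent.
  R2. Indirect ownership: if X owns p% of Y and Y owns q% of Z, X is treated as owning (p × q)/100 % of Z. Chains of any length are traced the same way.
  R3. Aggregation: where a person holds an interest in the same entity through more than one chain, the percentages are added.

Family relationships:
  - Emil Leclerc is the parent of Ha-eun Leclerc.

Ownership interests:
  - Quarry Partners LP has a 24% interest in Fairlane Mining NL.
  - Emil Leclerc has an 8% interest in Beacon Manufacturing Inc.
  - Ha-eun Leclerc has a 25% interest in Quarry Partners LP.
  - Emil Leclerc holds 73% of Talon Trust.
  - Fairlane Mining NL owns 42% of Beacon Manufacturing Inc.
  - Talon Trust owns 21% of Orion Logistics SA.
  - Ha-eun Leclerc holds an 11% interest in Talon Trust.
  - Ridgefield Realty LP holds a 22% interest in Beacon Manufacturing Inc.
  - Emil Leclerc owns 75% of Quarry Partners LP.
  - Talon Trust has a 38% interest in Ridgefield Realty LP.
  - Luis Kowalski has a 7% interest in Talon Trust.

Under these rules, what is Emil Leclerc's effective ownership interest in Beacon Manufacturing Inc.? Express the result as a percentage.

25.1024%

By parent–child attribution (R1), Emil Leclerc is treated as also owning Ha-eun Leclerc's interest in Talon Trust, giving 73% + 11% = 84%.
By parent–child attribution (R1), Emil Leclerc is treated as also owning Ha-eun Leclerc's interest in Quarry Partners LP, giving 75% + 25% = 100%.
Chain via Talon Trust → Ridgefield Realty LP (R2): 84% × 38% × 22% = 7.0224% of Beacon Manufacturing Inc.
Chain via Quarry Partners LP → Fairlane Mining NL (R2): 100% × 24% × 42% = 10.08% of Beacon Manufacturing Inc.
Direct interest in Beacon Manufacturing Inc: 8%.
Aggregating (R3): 7.0224% + 10.08% + 8% = 25.1024%.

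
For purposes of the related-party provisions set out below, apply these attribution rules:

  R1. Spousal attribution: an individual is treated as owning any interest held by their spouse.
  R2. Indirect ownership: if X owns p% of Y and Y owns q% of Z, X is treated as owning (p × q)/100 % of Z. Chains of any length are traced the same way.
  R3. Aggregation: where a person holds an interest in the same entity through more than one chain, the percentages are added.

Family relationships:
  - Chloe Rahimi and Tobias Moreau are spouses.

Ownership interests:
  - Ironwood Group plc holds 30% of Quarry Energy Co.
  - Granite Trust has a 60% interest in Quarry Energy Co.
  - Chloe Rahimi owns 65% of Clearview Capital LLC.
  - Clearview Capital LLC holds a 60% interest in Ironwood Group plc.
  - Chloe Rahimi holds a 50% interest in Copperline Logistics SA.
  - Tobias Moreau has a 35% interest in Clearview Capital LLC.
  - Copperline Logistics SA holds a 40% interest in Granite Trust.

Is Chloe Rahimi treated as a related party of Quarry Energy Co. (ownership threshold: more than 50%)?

No

By spousal attribution (R1), Chloe Rahimi is treated as also owning Tobias Moreau's interest in Clearview Capital LLC, giving 65% + 35% = 100%.
Chain via Copperline Logistics SA → Granite Trust (R2): 50% × 40% × 60% = 12% of Quarry Energy Co.
Chain via Clearview Capital LLC → Ironwood Group plc (R2): 100% × 60% × 30% = 18% of Quarry Energy Co.
Aggregating (R3): 12% + 18% = 30%.
30% does not exceed the 50% threshold, so Chloe is not a related party to Quarry Energy Co.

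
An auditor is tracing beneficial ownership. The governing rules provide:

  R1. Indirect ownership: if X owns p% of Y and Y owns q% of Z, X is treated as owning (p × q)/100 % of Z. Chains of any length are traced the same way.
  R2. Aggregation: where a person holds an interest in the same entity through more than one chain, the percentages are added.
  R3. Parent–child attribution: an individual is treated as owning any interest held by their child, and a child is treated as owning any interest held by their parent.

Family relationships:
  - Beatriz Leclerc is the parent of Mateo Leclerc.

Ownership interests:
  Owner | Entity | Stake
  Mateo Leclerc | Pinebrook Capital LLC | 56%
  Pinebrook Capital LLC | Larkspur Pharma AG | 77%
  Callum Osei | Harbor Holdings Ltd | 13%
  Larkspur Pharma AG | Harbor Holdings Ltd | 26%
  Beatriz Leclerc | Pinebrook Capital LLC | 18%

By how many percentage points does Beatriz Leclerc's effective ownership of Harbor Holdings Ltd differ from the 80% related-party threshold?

65.1852

By parent–child attribution (R3), Beatriz Leclerc is treated as also owning Mateo Leclerc's interest in Pinebrook Capital LLC, giving 18% + 56% = 74%.
Chain via Pinebrook Capital LLC → Larkspur Pharma AG (R1): 74% × 77% × 26% = 14.8148% of Harbor Holdings Ltd.
14.8148% falls short of the 80% threshold by 65.1852 percentage points.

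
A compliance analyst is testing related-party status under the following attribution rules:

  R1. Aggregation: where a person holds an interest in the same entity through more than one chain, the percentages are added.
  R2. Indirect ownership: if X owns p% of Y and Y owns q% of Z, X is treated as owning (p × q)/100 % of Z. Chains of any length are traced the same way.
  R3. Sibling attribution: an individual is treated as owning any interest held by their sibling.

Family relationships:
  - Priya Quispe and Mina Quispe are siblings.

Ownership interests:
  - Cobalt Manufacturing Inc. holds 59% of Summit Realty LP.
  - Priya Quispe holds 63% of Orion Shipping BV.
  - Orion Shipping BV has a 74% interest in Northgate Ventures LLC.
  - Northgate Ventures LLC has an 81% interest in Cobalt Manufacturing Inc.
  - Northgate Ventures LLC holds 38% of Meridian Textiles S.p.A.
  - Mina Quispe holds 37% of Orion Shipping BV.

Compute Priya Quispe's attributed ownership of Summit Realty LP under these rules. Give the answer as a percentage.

By sibling attribution (R3), Priya Quispe is treated as also owning Mina Quispe's interest in Orion Shipping BV, giving 63% + 37% = 100%.
Chain via Orion Shipping BV → Northgate Ventures LLC → Cobalt Manufacturing Inc. (R2): 100% × 74% × 81% × 59% = 35.3646% of Summit Realty LP.

35.3646%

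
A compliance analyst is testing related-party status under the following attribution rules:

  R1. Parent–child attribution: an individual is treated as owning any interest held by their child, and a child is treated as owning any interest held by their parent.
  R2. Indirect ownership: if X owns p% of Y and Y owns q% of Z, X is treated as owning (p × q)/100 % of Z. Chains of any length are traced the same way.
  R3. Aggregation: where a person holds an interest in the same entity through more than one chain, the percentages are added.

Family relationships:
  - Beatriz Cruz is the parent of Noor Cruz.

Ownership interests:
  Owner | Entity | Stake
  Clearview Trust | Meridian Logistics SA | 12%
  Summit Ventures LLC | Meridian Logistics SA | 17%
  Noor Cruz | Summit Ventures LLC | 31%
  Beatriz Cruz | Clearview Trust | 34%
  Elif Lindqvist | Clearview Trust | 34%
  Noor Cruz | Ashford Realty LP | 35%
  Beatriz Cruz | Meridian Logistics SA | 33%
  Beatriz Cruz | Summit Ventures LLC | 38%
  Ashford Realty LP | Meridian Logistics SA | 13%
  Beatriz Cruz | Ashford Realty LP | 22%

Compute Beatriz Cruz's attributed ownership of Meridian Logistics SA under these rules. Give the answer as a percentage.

56.22%

By parent–child attribution (R1), Beatriz Cruz is treated as also owning Noor Cruz's interest in Summit Ventures LLC, giving 38% + 31% = 69%.
By parent–child attribution (R1), Beatriz Cruz is treated as also owning Noor Cruz's interest in Ashford Realty LP, giving 22% + 35% = 57%.
Chain via Clearview Trust (R2): 34% × 12% = 4.08% of Meridian Logistics SA.
Chain via Summit Ventures LLC (R2): 69% × 17% = 11.73% of Meridian Logistics SA.
Chain via Ashford Realty LP (R2): 57% × 13% = 7.41% of Meridian Logistics SA.
Direct interest in Meridian Logistics SA: 33%.
Aggregating (R3): 4.08% + 11.73% + 7.41% + 33% = 56.22%.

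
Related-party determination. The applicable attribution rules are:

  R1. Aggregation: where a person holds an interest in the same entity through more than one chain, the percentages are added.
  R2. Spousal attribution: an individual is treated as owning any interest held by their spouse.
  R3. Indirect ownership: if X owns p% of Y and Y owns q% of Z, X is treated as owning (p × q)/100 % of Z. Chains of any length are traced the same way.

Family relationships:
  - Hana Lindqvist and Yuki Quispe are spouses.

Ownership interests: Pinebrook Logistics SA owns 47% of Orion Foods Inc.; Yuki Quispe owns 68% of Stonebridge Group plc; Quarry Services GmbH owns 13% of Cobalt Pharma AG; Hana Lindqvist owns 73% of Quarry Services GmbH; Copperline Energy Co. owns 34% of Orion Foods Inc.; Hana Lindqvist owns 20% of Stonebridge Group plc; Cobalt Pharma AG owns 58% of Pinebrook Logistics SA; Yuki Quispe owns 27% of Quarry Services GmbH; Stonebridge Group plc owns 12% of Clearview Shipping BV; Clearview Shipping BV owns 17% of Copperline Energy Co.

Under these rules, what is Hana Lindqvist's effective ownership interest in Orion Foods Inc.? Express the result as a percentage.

4.154168%

By spousal attribution (R2), Hana Lindqvist is treated as also owning Yuki Quispe's interest in Stonebridge Group plc, giving 20% + 68% = 88%.
By spousal attribution (R2), Hana Lindqvist is treated as also owning Yuki Quispe's interest in Quarry Services GmbH, giving 73% + 27% = 100%.
Chain via Stonebridge Group plc → Clearview Shipping BV → Copperline Energy Co. (R3): 88% × 12% × 17% × 34% = 0.610368% of Orion Foods Inc.
Chain via Quarry Services GmbH → Cobalt Pharma AG → Pinebrook Logistics SA (R3): 100% × 13% × 58% × 47% = 3.5438% of Orion Foods Inc.
Aggregating (R1): 0.610368% + 3.5438% = 4.154168%.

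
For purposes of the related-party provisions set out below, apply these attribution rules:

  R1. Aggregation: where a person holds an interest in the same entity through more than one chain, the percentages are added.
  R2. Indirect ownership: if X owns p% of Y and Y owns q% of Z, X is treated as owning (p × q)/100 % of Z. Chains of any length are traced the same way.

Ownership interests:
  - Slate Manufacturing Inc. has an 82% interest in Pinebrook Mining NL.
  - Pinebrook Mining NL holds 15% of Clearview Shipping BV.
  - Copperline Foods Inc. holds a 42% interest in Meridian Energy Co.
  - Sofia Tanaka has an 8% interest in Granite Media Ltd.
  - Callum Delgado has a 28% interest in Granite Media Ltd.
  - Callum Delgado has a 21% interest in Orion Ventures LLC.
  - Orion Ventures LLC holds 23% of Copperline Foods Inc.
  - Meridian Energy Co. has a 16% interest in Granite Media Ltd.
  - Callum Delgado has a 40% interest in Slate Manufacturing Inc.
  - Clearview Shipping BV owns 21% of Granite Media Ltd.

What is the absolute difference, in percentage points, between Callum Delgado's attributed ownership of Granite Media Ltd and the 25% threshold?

4.357776

Chain via Orion Ventures LLC → Copperline Foods Inc. → Meridian Energy Co. (R2): 21% × 23% × 42% × 16% = 0.324576% of Granite Media Ltd.
Chain via Slate Manufacturing Inc. → Pinebrook Mining NL → Clearview Shipping BV (R2): 40% × 82% × 15% × 21% = 1.0332% of Granite Media Ltd.
Direct interest in Granite Media Ltd: 28%.
Aggregating (R1): 0.324576% + 1.0332% + 28% = 29.357776%.
29.357776% exceeds the 25% threshold by 4.357776 percentage points.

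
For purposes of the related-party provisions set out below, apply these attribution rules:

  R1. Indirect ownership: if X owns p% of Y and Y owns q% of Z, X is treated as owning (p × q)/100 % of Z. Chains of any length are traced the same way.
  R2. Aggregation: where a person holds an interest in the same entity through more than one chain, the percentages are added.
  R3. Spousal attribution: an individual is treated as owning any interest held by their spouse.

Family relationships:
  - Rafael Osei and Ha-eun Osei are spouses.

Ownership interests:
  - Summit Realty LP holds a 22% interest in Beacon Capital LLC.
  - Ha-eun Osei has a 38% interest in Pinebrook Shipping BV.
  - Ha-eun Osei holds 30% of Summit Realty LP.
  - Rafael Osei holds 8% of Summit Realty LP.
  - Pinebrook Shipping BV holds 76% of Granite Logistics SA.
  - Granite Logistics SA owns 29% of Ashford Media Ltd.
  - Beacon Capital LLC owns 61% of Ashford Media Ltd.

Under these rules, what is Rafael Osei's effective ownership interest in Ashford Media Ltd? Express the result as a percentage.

By spousal attribution (R3), Rafael Osei is treated as also owning Ha-eun Osei's interest in Summit Realty LP, giving 8% + 30% = 38%.
By spousal attribution (R3), Rafael Osei is treated as owning Ha-eun Osei's 38% interest in Pinebrook Shipping BV.
Chain via Summit Realty LP → Beacon Capital LLC (R1): 38% × 22% × 61% = 5.0996% of Ashford Media Ltd.
Chain via Pinebrook Shipping BV → Granite Logistics SA (R1): 38% × 76% × 29% = 8.3752% of Ashford Media Ltd.
Aggregating (R2): 5.0996% + 8.3752% = 13.4748%.

13.4748%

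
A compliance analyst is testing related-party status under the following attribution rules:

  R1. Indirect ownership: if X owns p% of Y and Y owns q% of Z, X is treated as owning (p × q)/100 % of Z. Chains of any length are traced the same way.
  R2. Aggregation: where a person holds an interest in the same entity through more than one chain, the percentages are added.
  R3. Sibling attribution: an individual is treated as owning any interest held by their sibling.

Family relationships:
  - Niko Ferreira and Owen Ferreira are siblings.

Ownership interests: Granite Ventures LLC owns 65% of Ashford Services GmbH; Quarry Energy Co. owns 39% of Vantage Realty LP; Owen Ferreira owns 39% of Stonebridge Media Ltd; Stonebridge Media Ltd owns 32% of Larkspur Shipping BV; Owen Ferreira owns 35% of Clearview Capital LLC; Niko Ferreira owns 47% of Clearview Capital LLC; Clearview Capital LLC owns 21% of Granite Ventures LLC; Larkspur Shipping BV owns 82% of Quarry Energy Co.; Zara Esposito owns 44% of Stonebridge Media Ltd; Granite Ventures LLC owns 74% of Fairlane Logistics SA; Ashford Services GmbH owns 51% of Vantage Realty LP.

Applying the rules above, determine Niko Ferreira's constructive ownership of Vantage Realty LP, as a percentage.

9.699534%

By sibling attribution (R3), Niko Ferreira is treated as also owning Owen Ferreira's interest in Clearview Capital LLC, giving 47% + 35% = 82%.
By sibling attribution (R3), Niko Ferreira is treated as owning Owen Ferreira's 39% interest in Stonebridge Media Ltd.
Chain via Clearview Capital LLC → Granite Ventures LLC → Ashford Services GmbH (R1): 82% × 21% × 65% × 51% = 5.70843% of Vantage Realty LP.
Chain via Stonebridge Media Ltd → Larkspur Shipping BV → Quarry Energy Co. (R1): 39% × 32% × 82% × 39% = 3.991104% of Vantage Realty LP.
Aggregating (R2): 5.70843% + 3.991104% = 9.699534%.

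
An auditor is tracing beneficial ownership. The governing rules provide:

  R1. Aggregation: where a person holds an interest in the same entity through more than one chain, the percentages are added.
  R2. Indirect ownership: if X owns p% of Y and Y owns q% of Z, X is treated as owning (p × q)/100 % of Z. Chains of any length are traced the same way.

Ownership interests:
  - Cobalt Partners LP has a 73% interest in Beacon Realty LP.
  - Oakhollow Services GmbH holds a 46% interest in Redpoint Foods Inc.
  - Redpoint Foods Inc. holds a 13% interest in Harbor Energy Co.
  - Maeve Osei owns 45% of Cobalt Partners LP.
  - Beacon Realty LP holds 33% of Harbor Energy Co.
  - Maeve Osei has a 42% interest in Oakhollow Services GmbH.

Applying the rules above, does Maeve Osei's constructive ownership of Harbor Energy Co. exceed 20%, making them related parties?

No

Chain via Oakhollow Services GmbH → Redpoint Foods Inc. (R2): 42% × 46% × 13% = 2.5116% of Harbor Energy Co.
Chain via Cobalt Partners LP → Beacon Realty LP (R2): 45% × 73% × 33% = 10.8405% of Harbor Energy Co.
Aggregating (R1): 2.5116% + 10.8405% = 13.3521%.
13.3521% does not exceed the 20% threshold, so Maeve is not a related party to Harbor Energy Co.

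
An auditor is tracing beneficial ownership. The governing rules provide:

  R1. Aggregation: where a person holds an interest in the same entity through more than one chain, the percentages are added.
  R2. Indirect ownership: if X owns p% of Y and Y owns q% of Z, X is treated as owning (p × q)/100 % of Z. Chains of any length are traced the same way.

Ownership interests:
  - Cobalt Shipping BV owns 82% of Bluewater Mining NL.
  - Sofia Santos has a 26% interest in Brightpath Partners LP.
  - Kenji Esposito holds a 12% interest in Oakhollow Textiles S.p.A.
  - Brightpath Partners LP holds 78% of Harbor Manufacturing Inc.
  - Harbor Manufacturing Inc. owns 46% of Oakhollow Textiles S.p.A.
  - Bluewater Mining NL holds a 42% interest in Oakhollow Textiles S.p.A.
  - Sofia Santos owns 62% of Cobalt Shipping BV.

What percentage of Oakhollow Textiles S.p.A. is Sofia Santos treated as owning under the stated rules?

30.6816%

Chain via Brightpath Partners LP → Harbor Manufacturing Inc. (R2): 26% × 78% × 46% = 9.3288% of Oakhollow Textiles S.p.A.
Chain via Cobalt Shipping BV → Bluewater Mining NL (R2): 62% × 82% × 42% = 21.3528% of Oakhollow Textiles S.p.A.
Aggregating (R1): 9.3288% + 21.3528% = 30.6816%.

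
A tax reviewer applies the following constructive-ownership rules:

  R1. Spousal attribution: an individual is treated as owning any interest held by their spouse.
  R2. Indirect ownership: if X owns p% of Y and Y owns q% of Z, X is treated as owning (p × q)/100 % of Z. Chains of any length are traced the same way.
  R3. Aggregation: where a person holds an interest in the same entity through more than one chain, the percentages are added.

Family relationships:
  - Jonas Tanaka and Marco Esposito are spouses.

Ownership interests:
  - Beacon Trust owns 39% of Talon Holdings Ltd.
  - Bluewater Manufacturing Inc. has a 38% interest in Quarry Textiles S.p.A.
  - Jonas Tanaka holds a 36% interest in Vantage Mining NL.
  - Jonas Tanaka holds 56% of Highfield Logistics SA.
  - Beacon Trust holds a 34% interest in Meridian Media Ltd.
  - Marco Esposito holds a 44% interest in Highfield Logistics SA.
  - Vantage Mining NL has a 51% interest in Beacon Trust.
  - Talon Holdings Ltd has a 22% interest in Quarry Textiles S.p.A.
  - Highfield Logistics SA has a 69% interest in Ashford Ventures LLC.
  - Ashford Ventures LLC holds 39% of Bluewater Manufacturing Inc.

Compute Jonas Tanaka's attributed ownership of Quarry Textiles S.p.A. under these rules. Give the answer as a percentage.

By spousal attribution (R1), Jonas Tanaka is treated as also owning Marco Esposito's interest in Highfield Logistics SA, giving 56% + 44% = 100%.
Chain via Vantage Mining NL → Beacon Trust → Talon Holdings Ltd (R2): 36% × 51% × 39% × 22% = 1.575288% of Quarry Textiles S.p.A.
Chain via Highfield Logistics SA → Ashford Ventures LLC → Bluewater Manufacturing Inc. (R2): 100% × 69% × 39% × 38% = 10.2258% of Quarry Textiles S.p.A.
Aggregating (R3): 1.575288% + 10.2258% = 11.801088%.

11.801088%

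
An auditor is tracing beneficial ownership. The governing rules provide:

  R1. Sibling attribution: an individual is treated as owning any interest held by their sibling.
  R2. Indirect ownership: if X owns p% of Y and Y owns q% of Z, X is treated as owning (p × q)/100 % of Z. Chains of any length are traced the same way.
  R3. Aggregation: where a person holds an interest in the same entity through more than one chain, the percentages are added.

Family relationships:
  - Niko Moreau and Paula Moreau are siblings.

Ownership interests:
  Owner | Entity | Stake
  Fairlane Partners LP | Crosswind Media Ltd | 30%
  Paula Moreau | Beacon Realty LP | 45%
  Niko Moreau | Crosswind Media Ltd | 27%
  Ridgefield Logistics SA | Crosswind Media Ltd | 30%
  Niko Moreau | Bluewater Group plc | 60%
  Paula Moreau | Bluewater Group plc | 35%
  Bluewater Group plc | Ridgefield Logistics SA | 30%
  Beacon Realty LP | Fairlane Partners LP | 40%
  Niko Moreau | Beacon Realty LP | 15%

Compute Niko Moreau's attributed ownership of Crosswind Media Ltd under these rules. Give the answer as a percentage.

42.75%

By sibling attribution (R1), Niko Moreau is treated as also owning Paula Moreau's interest in Bluewater Group plc, giving 60% + 35% = 95%.
By sibling attribution (R1), Niko Moreau is treated as also owning Paula Moreau's interest in Beacon Realty LP, giving 15% + 45% = 60%.
Chain via Bluewater Group plc → Ridgefield Logistics SA (R2): 95% × 30% × 30% = 8.55% of Crosswind Media Ltd.
Chain via Beacon Realty LP → Fairlane Partners LP (R2): 60% × 40% × 30% = 7.2% of Crosswind Media Ltd.
Direct interest in Crosswind Media Ltd: 27%.
Aggregating (R3): 8.55% + 7.2% + 27% = 42.75%.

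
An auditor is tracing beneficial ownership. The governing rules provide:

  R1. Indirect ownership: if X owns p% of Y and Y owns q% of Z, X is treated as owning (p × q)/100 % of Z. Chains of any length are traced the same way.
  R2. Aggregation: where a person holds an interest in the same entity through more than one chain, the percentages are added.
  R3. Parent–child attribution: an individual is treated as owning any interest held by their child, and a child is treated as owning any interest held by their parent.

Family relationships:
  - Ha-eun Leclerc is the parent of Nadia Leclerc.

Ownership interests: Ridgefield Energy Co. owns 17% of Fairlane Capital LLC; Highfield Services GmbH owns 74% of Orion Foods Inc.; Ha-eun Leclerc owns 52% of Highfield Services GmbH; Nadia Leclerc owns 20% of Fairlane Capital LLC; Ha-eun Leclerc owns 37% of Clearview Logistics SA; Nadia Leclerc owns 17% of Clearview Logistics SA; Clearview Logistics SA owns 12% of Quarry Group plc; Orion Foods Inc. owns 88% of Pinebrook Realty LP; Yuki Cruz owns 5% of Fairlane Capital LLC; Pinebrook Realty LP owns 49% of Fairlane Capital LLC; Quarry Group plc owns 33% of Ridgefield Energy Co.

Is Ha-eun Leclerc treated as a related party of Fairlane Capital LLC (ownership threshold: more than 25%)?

By parent–child attribution (R3), Ha-eun Leclerc is treated as also owning Nadia Leclerc's interest in Clearview Logistics SA, giving 37% + 17% = 54%.
By parent–child attribution (R3), Ha-eun Leclerc is treated as owning Nadia Leclerc's 20% interest in Fairlane Capital LLC.
Chain via Highfield Services GmbH → Orion Foods Inc. → Pinebrook Realty LP (R1): 52% × 74% × 88% × 49% = 16.592576% of Fairlane Capital LLC.
Chain via Clearview Logistics SA → Quarry Group plc → Ridgefield Energy Co. (R1): 54% × 12% × 33% × 17% = 0.363528% of Fairlane Capital LLC.
Direct interest in Fairlane Capital LLC: 20%.
Aggregating (R2): 16.592576% + 0.363528% + 20% = 36.956104%.
36.956104% exceeds the 25% threshold, so Ha-eun is a related party to Fairlane Capital LLC.

Yes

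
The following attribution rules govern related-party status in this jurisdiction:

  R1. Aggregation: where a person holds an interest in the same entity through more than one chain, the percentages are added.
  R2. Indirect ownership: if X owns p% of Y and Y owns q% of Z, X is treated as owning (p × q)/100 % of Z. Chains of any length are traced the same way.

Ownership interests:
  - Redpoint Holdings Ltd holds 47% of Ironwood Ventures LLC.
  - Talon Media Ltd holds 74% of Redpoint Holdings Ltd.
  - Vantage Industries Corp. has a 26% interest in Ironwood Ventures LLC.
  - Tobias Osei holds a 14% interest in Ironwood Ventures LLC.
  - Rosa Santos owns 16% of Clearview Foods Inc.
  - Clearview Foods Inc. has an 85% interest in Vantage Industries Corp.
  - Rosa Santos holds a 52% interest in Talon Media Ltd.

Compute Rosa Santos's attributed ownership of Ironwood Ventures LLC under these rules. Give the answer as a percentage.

Chain via Talon Media Ltd → Redpoint Holdings Ltd (R2): 52% × 74% × 47% = 18.0856% of Ironwood Ventures LLC.
Chain via Clearview Foods Inc. → Vantage Industries Corp. (R2): 16% × 85% × 26% = 3.536% of Ironwood Ventures LLC.
Aggregating (R1): 18.0856% + 3.536% = 21.6216%.

21.6216%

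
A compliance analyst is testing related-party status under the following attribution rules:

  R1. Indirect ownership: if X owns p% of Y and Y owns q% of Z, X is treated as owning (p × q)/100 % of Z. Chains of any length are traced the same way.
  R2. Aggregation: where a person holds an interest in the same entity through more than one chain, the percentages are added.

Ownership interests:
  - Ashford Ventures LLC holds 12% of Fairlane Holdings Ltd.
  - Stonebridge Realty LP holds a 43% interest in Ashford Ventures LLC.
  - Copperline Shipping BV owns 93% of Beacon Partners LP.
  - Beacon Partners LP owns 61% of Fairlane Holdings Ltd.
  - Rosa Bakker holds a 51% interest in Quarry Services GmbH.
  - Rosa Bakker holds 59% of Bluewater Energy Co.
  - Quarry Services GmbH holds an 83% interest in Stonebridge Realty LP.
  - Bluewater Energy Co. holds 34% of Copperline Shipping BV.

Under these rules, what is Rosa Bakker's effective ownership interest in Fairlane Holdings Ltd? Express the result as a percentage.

Chain via Quarry Services GmbH → Stonebridge Realty LP → Ashford Ventures LLC (R1): 51% × 83% × 43% × 12% = 2.184228% of Fairlane Holdings Ltd.
Chain via Bluewater Energy Co. → Copperline Shipping BV → Beacon Partners LP (R1): 59% × 34% × 93% × 61% = 11.380038% of Fairlane Holdings Ltd.
Aggregating (R2): 2.184228% + 11.380038% = 13.564266%.

13.564266%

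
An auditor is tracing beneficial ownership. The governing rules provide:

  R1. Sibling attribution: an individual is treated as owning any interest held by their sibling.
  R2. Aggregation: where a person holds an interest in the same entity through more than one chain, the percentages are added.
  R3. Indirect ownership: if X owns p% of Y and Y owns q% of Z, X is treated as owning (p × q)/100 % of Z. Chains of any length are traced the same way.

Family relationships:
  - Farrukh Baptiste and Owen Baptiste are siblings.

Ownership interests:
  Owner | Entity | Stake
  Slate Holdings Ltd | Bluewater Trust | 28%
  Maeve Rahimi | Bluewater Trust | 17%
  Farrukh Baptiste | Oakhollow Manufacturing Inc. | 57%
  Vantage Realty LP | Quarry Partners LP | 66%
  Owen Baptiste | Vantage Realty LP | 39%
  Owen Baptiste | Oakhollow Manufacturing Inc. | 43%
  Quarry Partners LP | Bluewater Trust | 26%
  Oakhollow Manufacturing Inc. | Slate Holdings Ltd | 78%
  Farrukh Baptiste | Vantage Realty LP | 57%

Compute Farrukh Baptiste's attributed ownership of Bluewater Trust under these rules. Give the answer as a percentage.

By sibling attribution (R1), Farrukh Baptiste is treated as also owning Owen Baptiste's interest in Vantage Realty LP, giving 57% + 39% = 96%.
By sibling attribution (R1), Farrukh Baptiste is treated as also owning Owen Baptiste's interest in Oakhollow Manufacturing Inc, giving 57% + 43% = 100%.
Chain via Vantage Realty LP → Quarry Partners LP (R3): 96% × 66% × 26% = 16.4736% of Bluewater Trust.
Chain via Oakhollow Manufacturing Inc. → Slate Holdings Ltd (R3): 100% × 78% × 28% = 21.84% of Bluewater Trust.
Aggregating (R2): 16.4736% + 21.84% = 38.3136%.

38.3136%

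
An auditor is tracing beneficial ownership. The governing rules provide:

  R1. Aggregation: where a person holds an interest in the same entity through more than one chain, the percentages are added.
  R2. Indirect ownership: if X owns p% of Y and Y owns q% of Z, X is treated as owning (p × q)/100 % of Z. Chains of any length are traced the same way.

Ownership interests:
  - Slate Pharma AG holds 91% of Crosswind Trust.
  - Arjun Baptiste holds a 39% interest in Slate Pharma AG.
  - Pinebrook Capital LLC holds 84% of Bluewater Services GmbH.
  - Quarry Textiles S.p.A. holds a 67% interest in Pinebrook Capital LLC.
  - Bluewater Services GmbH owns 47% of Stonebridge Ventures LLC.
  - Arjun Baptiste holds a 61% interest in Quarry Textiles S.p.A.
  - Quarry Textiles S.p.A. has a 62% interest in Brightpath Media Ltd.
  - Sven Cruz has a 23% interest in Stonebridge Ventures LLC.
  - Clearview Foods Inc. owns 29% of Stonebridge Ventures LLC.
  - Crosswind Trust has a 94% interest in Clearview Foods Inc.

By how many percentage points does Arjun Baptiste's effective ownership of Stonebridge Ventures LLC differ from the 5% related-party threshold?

Chain via Slate Pharma AG → Crosswind Trust → Clearview Foods Inc. (R2): 39% × 91% × 94% × 29% = 9.674574% of Stonebridge Ventures LLC.
Chain via Quarry Textiles S.p.A. → Pinebrook Capital LLC → Bluewater Services GmbH (R2): 61% × 67% × 84% × 47% = 16.135476% of Stonebridge Ventures LLC.
Aggregating (R1): 9.674574% + 16.135476% = 25.81005%.
25.81005% exceeds the 5% threshold by 20.81005 percentage points.

20.81005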